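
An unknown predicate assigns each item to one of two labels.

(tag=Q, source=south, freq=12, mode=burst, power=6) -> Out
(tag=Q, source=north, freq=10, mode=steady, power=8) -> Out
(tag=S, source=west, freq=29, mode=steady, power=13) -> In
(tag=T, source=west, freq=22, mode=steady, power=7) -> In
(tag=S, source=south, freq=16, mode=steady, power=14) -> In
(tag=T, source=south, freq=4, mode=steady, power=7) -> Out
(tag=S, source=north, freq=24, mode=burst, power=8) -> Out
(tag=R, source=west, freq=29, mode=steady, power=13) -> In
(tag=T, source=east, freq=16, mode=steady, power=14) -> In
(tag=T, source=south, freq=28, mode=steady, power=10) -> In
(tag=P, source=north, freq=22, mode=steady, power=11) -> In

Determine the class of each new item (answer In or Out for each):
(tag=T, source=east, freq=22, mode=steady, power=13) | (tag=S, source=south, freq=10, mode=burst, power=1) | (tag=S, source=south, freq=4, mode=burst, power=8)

In, Out, Out

The classifier is using: mode is steady AND freq ≥ 12.
In: (tag=T, source=east, freq=22, mode=steady, power=13), since mode is steady, freq = 22.
Out: (tag=S, source=south, freq=10, mode=burst, power=1), since mode is burst, freq = 10.
Out: (tag=S, source=south, freq=4, mode=burst, power=8), since mode is burst, freq = 4.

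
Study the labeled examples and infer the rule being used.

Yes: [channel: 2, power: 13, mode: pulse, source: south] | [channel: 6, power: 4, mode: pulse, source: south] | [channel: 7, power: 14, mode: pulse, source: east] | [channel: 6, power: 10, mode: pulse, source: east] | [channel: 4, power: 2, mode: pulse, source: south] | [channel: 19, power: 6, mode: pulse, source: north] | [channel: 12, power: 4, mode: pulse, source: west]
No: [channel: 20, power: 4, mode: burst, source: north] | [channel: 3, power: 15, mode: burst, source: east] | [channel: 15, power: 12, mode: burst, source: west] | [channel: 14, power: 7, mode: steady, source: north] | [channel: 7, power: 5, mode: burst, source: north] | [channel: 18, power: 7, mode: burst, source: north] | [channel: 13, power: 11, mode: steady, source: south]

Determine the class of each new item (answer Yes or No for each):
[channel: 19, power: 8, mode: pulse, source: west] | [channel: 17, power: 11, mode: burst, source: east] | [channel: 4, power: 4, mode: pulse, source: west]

Yes, No, Yes

Comparing the two groups points to one rule — mode is pulse.
Yes: [channel: 19, power: 8, mode: pulse, source: west], since mode is pulse.
No: [channel: 17, power: 11, mode: burst, source: east], since mode is burst.
Yes: [channel: 4, power: 4, mode: pulse, source: west], since mode is pulse.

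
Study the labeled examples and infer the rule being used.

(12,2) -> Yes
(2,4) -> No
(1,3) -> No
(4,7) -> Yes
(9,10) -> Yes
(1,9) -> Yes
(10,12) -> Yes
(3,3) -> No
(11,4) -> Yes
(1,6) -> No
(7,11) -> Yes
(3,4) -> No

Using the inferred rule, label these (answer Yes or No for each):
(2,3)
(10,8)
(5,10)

No, Yes, Yes

The pattern is that an item is 'Yes' exactly when: sum ≥ 10.
(2,3): 2+3 = 5, does not satisfy this → No.
(10,8): 10+8 = 18, has this property → Yes.
(5,10): 5+10 = 15, has this property → Yes.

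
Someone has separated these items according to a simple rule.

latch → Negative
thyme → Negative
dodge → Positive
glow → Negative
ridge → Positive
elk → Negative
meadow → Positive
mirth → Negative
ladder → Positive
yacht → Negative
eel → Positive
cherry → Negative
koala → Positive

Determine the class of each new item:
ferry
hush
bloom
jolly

'Positive' ⟺ has ≥ 2 vowels.
ferry: 1 vowel — fails this test, so Negative. hush: 1 vowel — fails this test, so Negative. bloom: 2 vowels — has this property, so Positive. jolly: 1 vowel — fails this test, so Negative.

Negative, Negative, Positive, Negative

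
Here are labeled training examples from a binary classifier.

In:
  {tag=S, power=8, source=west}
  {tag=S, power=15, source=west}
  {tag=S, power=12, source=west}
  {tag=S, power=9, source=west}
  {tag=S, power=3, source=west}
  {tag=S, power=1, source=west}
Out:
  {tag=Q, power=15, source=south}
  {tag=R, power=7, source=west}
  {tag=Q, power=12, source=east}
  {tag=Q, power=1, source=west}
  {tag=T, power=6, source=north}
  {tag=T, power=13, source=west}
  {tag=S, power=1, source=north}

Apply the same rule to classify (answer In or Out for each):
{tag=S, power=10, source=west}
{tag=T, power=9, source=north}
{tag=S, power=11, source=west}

In, Out, In

The rule appears to be: tag is S AND source is west.
In: {tag=S, power=10, source=west}, since tag is S, source is west. Out: {tag=T, power=9, source=north}, since tag is T, source is north. In: {tag=S, power=11, source=west}, since tag is S, source is west.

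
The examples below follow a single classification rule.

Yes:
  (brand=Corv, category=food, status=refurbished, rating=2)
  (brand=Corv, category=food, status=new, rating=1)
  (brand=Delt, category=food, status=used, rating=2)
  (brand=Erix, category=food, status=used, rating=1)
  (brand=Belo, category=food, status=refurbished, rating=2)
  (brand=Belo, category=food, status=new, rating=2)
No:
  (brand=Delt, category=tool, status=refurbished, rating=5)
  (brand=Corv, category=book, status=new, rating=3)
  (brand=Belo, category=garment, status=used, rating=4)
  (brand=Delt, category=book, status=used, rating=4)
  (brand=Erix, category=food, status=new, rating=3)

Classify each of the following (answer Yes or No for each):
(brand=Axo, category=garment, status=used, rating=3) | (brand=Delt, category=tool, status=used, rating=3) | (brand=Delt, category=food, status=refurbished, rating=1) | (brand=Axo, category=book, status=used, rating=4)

The rule appears to be: rating ≤ 2.

No, No, Yes, No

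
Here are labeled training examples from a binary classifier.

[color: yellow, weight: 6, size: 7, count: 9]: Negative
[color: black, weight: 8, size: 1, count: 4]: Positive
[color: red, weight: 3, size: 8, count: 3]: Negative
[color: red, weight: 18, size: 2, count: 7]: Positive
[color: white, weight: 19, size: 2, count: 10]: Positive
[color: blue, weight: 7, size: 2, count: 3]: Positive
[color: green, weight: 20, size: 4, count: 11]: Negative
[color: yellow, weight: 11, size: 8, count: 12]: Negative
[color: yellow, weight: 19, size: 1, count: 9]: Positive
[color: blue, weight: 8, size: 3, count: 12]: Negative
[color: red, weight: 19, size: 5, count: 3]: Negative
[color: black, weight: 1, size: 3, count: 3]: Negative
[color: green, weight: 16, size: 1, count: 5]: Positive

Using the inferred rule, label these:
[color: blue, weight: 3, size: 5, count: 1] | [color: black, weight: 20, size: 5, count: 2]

The pattern is that an item is 'Positive' exactly when: size ≤ 2.
[color: blue, weight: 3, size: 5, count: 1]: size = 5 — fails the rule, so Negative. [color: black, weight: 20, size: 5, count: 2]: size = 5 — fails the rule, so Negative.

Negative, Negative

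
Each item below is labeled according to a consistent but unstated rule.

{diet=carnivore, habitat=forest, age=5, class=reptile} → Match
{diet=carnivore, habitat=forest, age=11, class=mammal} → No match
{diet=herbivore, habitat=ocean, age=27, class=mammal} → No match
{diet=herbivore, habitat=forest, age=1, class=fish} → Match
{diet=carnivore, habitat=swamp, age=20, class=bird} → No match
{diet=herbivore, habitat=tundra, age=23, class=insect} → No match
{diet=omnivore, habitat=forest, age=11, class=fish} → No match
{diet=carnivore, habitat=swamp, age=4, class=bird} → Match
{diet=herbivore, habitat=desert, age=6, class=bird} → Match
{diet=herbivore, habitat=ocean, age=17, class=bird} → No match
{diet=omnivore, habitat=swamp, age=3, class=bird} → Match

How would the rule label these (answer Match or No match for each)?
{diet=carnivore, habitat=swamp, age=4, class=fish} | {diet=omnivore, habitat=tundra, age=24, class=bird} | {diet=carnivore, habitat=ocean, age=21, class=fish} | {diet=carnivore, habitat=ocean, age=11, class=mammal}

The pattern is that an item is 'Match' exactly when: age ≤ 6.
{diet=carnivore, habitat=swamp, age=4, class=fish}: Match (age = 4).
{diet=omnivore, habitat=tundra, age=24, class=bird}: No match (age = 24).
{diet=carnivore, habitat=ocean, age=21, class=fish}: No match (age = 21).
{diet=carnivore, habitat=ocean, age=11, class=mammal}: No match (age = 11).

Match, No match, No match, No match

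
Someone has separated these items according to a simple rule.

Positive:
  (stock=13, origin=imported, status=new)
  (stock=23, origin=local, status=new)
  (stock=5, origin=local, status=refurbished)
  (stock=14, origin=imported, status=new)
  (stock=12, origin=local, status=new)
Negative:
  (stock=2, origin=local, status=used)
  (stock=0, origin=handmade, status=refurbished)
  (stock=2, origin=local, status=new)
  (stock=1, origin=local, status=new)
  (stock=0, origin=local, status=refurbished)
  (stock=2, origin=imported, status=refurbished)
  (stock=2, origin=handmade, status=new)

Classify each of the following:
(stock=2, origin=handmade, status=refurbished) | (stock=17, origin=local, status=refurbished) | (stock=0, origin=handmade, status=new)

Negative, Positive, Negative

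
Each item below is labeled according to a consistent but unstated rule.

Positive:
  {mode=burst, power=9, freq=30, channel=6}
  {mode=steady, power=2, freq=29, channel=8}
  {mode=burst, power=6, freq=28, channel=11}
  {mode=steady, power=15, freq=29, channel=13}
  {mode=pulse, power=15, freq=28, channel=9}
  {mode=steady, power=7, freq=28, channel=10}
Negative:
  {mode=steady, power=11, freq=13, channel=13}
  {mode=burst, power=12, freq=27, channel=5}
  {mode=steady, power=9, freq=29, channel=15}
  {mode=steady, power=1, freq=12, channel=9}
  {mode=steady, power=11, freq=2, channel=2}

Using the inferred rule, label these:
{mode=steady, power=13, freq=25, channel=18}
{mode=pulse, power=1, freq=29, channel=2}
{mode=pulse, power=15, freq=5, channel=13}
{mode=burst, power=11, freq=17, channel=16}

Negative, Positive, Negative, Negative

The simplest hypothesis consistent with all the labels is: channel ≤ 13 AND freq ≥ 28.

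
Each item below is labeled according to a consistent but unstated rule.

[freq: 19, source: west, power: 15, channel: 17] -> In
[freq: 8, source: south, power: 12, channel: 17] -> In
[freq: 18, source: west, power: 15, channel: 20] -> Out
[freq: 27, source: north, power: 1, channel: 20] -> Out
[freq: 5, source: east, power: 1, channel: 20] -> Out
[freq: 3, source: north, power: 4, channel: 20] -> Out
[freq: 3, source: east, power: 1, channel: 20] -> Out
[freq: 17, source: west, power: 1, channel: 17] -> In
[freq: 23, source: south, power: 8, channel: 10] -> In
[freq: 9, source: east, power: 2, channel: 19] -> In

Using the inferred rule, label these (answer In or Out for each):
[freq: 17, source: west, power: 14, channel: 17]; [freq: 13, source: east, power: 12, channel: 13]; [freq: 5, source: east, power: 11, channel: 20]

In, In, Out

Every 'In' example satisfies: channel ≤ 19. None of the 'Out' examples do.
[freq: 17, source: west, power: 14, channel: 17]: channel = 17, has this property → In. [freq: 13, source: east, power: 12, channel: 13]: channel = 13, has this property → In. [freq: 5, source: east, power: 11, channel: 20]: channel = 20, fails this test → Out.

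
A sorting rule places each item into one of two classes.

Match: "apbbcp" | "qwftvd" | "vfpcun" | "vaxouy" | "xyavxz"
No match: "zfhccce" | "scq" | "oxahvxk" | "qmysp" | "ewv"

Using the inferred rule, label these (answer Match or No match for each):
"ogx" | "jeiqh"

No match, No match

'Match' ⟺ even length.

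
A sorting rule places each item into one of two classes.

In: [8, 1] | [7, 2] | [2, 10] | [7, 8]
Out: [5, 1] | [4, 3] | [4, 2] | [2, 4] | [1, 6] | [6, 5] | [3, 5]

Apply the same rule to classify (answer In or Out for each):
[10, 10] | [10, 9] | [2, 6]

The simplest hypothesis consistent with all the labels is: max ≥ 7.
[10, 10]: max 10 — passes, so In.
[10, 9]: max 10 — passes, so In.
[2, 6]: max 6 — does not pass, so Out.

In, In, Out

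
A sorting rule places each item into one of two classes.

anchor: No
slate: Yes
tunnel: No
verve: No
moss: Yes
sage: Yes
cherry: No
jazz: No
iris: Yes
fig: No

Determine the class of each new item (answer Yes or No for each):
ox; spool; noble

No, Yes, No

Every 'Yes' example satisfies: contains 's'. None of the 'No' examples do.
ox — no 's', hence No. spool — has 's', hence Yes. noble — no 's', hence No.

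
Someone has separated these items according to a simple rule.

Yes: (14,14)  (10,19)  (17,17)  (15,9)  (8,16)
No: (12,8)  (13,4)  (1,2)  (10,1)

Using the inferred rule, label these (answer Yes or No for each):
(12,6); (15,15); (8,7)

Rule: sum ≥ 24. This holds for each 'Yes' example and fails for each 'No' one.

No, Yes, No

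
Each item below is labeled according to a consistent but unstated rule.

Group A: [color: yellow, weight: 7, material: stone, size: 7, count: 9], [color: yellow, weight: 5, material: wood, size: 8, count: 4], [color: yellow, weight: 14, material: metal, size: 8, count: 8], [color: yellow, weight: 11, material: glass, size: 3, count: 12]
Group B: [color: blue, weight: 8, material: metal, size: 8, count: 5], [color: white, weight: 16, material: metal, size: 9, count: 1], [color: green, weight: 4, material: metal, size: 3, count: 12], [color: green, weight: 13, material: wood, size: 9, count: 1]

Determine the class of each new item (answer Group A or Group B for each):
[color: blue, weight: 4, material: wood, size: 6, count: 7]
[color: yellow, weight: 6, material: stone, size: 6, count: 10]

Group B, Group A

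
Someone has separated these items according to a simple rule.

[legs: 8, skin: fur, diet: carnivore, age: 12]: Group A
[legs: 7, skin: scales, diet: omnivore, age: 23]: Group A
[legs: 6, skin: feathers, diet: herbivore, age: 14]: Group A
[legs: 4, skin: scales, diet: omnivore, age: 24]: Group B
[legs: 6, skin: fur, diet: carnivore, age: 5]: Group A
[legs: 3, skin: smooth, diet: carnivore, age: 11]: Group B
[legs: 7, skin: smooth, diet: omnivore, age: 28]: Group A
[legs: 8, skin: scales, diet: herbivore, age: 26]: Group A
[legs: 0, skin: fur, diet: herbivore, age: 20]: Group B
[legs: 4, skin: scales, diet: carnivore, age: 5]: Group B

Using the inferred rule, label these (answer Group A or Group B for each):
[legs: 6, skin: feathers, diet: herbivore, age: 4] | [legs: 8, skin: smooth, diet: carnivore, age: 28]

'Group A' ⟺ legs ≥ 6.
[legs: 6, skin: feathers, diet: herbivore, age: 4]: Group A (legs = 6). [legs: 8, skin: smooth, diet: carnivore, age: 28]: Group A (legs = 8).

Group A, Group A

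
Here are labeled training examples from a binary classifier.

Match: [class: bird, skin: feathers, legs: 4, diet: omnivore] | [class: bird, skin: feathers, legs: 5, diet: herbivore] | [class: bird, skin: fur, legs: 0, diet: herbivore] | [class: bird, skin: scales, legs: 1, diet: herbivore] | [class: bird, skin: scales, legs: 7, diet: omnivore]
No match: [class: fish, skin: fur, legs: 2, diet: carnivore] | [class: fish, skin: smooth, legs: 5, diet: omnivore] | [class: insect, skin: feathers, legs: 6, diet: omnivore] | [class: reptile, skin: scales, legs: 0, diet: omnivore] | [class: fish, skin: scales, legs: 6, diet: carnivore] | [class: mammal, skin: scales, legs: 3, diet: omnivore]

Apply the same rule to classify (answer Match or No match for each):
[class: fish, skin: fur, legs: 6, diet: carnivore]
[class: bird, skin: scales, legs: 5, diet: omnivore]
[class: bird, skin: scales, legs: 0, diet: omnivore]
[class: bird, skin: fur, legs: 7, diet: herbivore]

No match, Match, Match, Match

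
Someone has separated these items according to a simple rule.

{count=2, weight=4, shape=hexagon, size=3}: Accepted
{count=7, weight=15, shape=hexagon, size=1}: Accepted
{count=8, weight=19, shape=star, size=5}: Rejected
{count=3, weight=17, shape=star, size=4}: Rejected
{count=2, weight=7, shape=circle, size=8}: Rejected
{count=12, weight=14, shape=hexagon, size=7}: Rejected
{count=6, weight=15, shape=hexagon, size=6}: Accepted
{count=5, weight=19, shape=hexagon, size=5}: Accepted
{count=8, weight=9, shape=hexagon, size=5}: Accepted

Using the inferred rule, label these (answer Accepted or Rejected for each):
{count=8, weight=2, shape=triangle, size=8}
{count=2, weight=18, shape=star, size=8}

One predicate separates the groups cleanly: shape is hexagon AND size ≤ 6.
{count=8, weight=2, shape=triangle, size=8} — shape is triangle, size = 8, hence Rejected. {count=2, weight=18, shape=star, size=8} — shape is star, size = 8, hence Rejected.

Rejected, Rejected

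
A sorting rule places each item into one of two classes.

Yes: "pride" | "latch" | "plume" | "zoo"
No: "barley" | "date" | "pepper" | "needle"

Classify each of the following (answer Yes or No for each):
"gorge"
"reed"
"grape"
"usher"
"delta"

The simplest hypothesis consistent with all the labels is: odd length.
"gorge" — length 5, hence Yes.
"reed" — length 4, hence No.
"grape" — length 5, hence Yes.
"usher" — length 5, hence Yes.
"delta" — length 5, hence Yes.

Yes, No, Yes, Yes, Yes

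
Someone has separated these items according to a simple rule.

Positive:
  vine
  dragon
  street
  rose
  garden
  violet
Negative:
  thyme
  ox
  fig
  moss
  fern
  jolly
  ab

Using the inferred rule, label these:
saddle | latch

Positive, Negative

The rule appears to be: has ≥ 2 vowels.
saddle: 2 vowels — satisfies this, so Positive.
latch: 1 vowel — doesn't qualify, so Negative.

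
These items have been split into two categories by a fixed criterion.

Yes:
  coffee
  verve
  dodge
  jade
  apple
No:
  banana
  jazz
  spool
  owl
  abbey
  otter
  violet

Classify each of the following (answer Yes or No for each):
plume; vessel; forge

Yes, No, Yes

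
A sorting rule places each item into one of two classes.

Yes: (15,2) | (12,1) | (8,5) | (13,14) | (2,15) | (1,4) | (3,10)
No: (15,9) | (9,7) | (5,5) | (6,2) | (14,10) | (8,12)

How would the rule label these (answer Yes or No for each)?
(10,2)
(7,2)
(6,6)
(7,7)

No, Yes, No, No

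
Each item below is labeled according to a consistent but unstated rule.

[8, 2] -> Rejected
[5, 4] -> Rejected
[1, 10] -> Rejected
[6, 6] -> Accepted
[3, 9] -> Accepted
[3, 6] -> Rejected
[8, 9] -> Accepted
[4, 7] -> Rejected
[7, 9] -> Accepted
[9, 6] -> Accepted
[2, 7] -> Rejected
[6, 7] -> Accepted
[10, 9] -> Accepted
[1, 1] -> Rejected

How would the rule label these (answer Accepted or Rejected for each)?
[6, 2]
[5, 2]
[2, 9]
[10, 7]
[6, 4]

Rejected, Rejected, Rejected, Accepted, Rejected

The pattern is that an item is 'Accepted' exactly when: sum ≥ 12.
[6, 2]: 6+2 = 8, lacks this property → Rejected.
[5, 2]: 5+2 = 7, lacks this property → Rejected.
[2, 9]: 2+9 = 11, lacks this property → Rejected.
[10, 7]: 10+7 = 17, fits → Accepted.
[6, 4]: 6+4 = 10, lacks this property → Rejected.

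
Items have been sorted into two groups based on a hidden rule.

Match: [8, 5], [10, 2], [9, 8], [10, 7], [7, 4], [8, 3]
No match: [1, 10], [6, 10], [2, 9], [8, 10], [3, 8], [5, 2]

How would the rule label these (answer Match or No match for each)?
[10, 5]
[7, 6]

The simplest hypothesis consistent with all the labels is: first > second AND sum ≥ 11.
[10, 5] — 10 > 5, 10+5 = 15, hence Match. [7, 6] — 7 > 6, 7+6 = 13, hence Match.

Match, Match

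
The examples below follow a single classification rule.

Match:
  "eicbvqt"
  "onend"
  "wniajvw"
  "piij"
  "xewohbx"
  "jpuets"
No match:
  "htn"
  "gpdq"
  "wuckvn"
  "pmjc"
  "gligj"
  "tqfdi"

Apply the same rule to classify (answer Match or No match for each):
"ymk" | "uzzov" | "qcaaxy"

No match, Match, Match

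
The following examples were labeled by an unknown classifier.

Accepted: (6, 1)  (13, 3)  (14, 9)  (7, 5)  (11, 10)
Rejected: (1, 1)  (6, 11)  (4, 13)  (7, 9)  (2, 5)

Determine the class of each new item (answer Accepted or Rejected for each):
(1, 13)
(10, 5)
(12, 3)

All 'Accepted' examples share one property — first > second — and every 'Rejected' example lacks it.

Rejected, Accepted, Accepted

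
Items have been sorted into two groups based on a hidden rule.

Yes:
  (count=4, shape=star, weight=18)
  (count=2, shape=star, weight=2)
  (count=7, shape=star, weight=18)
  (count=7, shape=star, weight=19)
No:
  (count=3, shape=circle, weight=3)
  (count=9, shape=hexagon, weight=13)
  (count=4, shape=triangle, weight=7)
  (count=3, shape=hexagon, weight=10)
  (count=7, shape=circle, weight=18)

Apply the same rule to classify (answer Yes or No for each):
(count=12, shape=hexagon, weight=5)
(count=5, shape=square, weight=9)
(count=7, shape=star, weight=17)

No, No, Yes

Every 'Yes' example satisfies: shape is star. None of the 'No' examples do.
(count=12, shape=hexagon, weight=5): shape is hexagon, does not fit → No. (count=5, shape=square, weight=9): shape is square, does not fit → No. (count=7, shape=star, weight=17): shape is star, checks out → Yes.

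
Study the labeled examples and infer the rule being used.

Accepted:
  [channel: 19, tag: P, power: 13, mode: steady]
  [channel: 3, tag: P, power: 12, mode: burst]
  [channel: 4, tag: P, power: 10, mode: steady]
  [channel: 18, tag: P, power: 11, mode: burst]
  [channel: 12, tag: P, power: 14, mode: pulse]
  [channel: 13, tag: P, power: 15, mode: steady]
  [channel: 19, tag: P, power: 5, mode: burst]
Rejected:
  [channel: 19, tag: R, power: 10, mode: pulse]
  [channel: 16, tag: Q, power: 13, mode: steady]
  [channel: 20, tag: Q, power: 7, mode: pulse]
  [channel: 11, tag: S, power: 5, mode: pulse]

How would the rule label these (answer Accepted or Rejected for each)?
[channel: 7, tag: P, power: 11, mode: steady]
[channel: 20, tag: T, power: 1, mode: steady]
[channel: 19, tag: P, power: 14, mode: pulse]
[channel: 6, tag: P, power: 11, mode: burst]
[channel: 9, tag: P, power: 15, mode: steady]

The rule appears to be: tag is P.

Accepted, Rejected, Accepted, Accepted, Accepted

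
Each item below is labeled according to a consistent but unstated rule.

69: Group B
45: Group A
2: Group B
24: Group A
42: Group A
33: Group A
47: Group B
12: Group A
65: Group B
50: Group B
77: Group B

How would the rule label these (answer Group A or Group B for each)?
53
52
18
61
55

Rule: multiple of 3 AND at most 45. This holds for each 'Group A' example and fails for each 'Group B' one.

Group B, Group B, Group A, Group B, Group B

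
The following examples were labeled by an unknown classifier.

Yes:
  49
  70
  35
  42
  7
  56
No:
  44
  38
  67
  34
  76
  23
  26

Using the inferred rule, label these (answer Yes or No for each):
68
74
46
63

No, No, No, Yes

'Yes' ⟺ multiple of 7.
68: 68 = 7·9 + 5, fails the rule → No.
74: 74 = 7·10 + 4, fails the rule → No.
46: 46 = 7·6 + 4, fails the rule → No.
63: 63 = 7·9, passes → Yes.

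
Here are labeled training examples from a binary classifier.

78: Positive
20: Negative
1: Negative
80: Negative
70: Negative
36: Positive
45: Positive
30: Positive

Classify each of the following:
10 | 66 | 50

Looking at the examples, the only property every 'Positive' case has and every 'Negative' case lacks is: multiple of 3.
10: 10 = 3·3 + 1, doesn't qualify → Negative. 66: 66 = 3·22, matches → Positive. 50: 50 = 3·16 + 2, doesn't qualify → Negative.

Negative, Positive, Negative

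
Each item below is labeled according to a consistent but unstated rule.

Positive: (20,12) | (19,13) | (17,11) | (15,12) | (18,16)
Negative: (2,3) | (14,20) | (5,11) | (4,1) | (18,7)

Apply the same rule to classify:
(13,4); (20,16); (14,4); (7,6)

Negative, Positive, Negative, Negative

A rule that fits every label: first > second AND sum ≥ 27 — true of each 'Positive' example, false of each 'Negative' one.
Negative: (13,4), since 13 > 4, 13+4 = 17. Positive: (20,16), since 20 > 16, 20+16 = 36. Negative: (14,4), since 14 > 4, 14+4 = 18. Negative: (7,6), since 7 > 6, 7+6 = 13.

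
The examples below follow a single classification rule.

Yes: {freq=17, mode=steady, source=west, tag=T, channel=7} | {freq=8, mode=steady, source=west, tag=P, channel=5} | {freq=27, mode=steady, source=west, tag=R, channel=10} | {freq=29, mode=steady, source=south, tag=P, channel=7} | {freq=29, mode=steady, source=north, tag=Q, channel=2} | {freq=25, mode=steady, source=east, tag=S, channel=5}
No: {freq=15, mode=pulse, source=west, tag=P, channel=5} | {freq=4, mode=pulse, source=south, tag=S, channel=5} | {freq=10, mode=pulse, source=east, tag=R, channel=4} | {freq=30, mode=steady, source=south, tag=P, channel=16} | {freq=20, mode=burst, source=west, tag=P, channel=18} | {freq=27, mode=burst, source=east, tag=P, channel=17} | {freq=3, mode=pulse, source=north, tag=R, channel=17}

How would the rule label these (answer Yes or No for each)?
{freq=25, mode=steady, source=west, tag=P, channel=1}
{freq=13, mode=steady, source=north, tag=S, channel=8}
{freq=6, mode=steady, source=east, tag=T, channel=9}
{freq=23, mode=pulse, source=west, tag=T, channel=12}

The classifier is using: mode is steady AND freq ≤ 29.

Yes, Yes, Yes, No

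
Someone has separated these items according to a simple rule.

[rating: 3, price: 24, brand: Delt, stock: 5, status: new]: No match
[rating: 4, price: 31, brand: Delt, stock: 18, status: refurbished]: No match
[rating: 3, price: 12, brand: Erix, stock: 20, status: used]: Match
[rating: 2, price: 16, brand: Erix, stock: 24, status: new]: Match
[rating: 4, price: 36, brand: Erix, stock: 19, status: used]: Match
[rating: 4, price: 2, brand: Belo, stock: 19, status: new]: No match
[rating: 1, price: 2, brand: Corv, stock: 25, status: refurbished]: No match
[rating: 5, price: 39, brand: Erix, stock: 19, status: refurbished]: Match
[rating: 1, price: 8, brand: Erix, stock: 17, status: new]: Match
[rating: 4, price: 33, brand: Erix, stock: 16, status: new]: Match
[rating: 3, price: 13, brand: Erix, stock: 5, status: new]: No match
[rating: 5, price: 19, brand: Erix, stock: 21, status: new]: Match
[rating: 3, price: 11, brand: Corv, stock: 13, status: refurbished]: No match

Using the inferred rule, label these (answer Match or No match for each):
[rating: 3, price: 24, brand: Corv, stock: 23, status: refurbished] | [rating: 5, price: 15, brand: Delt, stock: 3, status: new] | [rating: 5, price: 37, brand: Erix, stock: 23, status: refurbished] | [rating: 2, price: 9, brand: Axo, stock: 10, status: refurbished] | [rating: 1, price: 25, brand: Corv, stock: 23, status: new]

The rule appears to be: brand is Erix AND stock ≥ 13.
No match: [rating: 3, price: 24, brand: Corv, stock: 23, status: refurbished], since brand is Corv, stock = 23.
No match: [rating: 5, price: 15, brand: Delt, stock: 3, status: new], since brand is Delt, stock = 3.
Match: [rating: 5, price: 37, brand: Erix, stock: 23, status: refurbished], since brand is Erix, stock = 23.
No match: [rating: 2, price: 9, brand: Axo, stock: 10, status: refurbished], since brand is Axo, stock = 10.
No match: [rating: 1, price: 25, brand: Corv, stock: 23, status: new], since brand is Corv, stock = 23.

No match, No match, Match, No match, No match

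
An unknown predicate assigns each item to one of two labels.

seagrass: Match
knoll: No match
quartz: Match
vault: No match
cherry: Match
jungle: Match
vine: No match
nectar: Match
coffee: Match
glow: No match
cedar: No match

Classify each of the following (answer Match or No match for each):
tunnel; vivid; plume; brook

Match, No match, No match, No match

The common property of the 'Match' items is: length ≥ 6. No 'No match' item has it.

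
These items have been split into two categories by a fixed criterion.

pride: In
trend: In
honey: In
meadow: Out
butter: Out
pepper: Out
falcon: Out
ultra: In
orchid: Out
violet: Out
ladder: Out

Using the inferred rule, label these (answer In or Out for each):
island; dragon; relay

Out, Out, In

All 'In' examples share one property — odd length — and every 'Out' example lacks it.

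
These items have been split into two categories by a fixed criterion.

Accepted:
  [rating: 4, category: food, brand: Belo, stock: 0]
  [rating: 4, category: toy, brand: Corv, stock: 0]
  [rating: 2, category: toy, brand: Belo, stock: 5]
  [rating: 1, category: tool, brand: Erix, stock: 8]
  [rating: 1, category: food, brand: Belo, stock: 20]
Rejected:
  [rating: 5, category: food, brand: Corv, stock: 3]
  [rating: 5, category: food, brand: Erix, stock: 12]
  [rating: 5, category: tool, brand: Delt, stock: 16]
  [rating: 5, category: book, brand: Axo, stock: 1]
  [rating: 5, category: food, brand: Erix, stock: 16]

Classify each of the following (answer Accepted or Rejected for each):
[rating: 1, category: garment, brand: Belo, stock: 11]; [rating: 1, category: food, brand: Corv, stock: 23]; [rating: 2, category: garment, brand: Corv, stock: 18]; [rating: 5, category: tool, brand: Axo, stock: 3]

All 'Accepted' examples share one property — rating ≤ 4 — and every 'Rejected' example lacks it.
[rating: 1, category: garment, brand: Belo, stock: 11]: Accepted (rating = 1).
[rating: 1, category: food, brand: Corv, stock: 23]: Accepted (rating = 1).
[rating: 2, category: garment, brand: Corv, stock: 18]: Accepted (rating = 2).
[rating: 5, category: tool, brand: Axo, stock: 3]: Rejected (rating = 5).

Accepted, Accepted, Accepted, Rejected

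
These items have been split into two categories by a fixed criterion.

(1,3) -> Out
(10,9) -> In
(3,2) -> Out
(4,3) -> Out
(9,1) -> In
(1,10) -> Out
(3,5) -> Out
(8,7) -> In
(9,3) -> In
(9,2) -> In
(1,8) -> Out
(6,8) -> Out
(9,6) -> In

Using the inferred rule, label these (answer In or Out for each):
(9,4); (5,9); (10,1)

In, Out, In

The pattern is that an item is 'In' exactly when: first ≥ 7.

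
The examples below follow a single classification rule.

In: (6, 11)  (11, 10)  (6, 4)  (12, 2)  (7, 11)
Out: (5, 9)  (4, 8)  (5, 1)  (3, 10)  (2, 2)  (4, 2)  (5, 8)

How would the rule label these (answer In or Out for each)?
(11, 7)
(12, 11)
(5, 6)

In, In, Out

A rule that fits every label: first ≥ 6 — true of each 'In' example, false of each 'Out' one.
(11, 7): first 11, fits → In. (12, 11): first 12, fits → In. (5, 6): first 5, doesn't qualify → Out.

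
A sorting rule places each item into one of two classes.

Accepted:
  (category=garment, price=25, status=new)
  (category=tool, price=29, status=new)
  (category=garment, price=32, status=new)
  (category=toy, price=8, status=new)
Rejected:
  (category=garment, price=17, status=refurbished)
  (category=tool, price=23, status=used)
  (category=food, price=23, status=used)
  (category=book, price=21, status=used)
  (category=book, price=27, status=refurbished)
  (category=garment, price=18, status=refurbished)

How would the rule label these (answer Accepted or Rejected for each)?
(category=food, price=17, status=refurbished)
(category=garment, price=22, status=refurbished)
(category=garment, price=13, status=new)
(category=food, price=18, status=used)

Rejected, Rejected, Accepted, Rejected

The simplest hypothesis consistent with all the labels is: status is new.
(category=food, price=17, status=refurbished) — status is refurbished, hence Rejected. (category=garment, price=22, status=refurbished) — status is refurbished, hence Rejected. (category=garment, price=13, status=new) — status is new, hence Accepted. (category=food, price=18, status=used) — status is used, hence Rejected.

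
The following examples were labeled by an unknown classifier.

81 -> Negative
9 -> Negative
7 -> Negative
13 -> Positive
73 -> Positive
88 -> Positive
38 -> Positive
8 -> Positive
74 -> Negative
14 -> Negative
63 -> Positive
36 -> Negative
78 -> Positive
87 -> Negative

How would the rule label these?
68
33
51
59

Positive, Positive, Negative, Negative

Every 'Positive' example satisfies: ≡ 3 (mod 5). None of the 'Negative' examples do.
Positive: 68, since 68 mod 5 = 3.
Positive: 33, since 33 mod 5 = 3.
Negative: 51, since 51 mod 5 = 1.
Negative: 59, since 59 mod 5 = 4.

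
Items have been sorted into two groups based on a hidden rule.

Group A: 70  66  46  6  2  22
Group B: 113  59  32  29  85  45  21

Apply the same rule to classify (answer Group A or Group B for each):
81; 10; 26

Looking at the examples, the only property every 'Group A' case has and every 'Group B' case lacks is: ≡ 2 (mod 4).
81: Group B (81 mod 4 = 1). 10: Group A (10 mod 4 = 2). 26: Group A (26 mod 4 = 2).

Group B, Group A, Group A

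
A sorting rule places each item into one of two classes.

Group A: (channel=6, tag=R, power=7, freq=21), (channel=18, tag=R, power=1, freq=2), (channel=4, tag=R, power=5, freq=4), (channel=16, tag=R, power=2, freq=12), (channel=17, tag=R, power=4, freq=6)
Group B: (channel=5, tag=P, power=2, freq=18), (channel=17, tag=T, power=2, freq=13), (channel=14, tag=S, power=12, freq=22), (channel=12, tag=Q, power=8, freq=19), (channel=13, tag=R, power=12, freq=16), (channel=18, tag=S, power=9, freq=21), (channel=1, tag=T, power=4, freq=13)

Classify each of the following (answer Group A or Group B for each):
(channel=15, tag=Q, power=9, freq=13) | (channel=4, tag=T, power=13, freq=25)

Group B, Group B

One predicate separates the groups cleanly: tag is R AND power ≤ 7.
(channel=15, tag=Q, power=9, freq=13): tag is Q, power = 9 — fails this test, so Group B.
(channel=4, tag=T, power=13, freq=25): tag is T, power = 13 — fails this test, so Group B.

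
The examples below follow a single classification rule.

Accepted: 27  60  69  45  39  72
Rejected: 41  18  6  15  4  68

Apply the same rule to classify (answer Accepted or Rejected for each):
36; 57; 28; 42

Accepted, Accepted, Rejected, Accepted

The classifier is using: multiple of 3 AND at least 27.
36: Accepted (36 = 3·12, 36 ≥ 27). 57: Accepted (57 = 3·19, 57 ≥ 27). 28: Rejected (28 = 3·9 + 1, 28 ≥ 27). 42: Accepted (42 = 3·14, 42 ≥ 27).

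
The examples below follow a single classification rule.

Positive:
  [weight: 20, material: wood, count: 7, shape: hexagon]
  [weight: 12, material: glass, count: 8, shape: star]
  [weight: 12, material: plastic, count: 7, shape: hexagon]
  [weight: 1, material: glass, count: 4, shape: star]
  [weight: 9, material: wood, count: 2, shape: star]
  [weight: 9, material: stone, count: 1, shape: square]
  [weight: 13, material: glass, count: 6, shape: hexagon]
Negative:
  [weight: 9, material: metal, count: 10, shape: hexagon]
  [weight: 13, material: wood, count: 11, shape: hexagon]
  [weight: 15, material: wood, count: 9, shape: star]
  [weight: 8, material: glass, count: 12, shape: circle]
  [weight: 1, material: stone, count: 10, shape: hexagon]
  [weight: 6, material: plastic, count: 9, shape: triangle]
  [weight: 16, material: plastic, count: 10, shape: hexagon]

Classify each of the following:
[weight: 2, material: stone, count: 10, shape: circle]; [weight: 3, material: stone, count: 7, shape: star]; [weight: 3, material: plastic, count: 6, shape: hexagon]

Every 'Positive' example satisfies: count ≤ 8. None of the 'Negative' examples do.
[weight: 2, material: stone, count: 10, shape: circle]: count = 10 — lacks this property, so Negative.
[weight: 3, material: stone, count: 7, shape: star]: count = 7 — checks out, so Positive.
[weight: 3, material: plastic, count: 6, shape: hexagon]: count = 6 — checks out, so Positive.

Negative, Positive, Positive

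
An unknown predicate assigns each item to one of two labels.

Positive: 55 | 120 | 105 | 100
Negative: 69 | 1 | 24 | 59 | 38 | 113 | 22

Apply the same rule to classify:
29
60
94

Comparing the two groups points to one rule — multiple of 5.
29: Negative (29 = 5·5 + 4). 60: Positive (60 = 5·12). 94: Negative (94 = 5·18 + 4).

Negative, Positive, Negative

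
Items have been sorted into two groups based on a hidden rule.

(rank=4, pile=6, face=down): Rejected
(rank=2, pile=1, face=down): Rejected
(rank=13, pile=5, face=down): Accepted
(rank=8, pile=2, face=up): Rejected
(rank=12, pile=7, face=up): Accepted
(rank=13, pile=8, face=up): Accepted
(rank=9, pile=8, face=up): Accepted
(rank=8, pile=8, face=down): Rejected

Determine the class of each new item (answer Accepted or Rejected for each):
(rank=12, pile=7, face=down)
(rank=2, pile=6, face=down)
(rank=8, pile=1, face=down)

Accepted, Rejected, Rejected

Every 'Accepted' example satisfies: rank ≥ 9. None of the 'Rejected' examples do.
(rank=12, pile=7, face=down): Accepted (rank = 12). (rank=2, pile=6, face=down): Rejected (rank = 2). (rank=8, pile=1, face=down): Rejected (rank = 8).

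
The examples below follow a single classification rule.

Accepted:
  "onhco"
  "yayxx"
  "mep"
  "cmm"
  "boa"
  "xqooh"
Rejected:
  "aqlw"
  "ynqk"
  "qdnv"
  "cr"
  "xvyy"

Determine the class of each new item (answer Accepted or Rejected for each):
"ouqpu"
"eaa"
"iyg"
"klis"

The pattern is that an item is 'Accepted' exactly when: odd length.

Accepted, Accepted, Accepted, Rejected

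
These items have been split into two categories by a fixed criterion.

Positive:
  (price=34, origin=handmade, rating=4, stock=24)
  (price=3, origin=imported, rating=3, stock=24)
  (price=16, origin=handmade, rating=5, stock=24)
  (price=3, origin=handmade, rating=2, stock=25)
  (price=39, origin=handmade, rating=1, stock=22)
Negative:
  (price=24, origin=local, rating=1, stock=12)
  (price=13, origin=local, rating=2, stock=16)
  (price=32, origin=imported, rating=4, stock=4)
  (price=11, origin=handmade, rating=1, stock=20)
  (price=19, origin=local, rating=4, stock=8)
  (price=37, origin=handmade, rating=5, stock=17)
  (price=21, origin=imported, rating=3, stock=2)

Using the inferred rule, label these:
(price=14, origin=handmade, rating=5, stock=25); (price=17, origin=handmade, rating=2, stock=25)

Every 'Positive' example satisfies: stock ≥ 22. None of the 'Negative' examples do.
(price=14, origin=handmade, rating=5, stock=25) → stock = 25 → Positive. (price=17, origin=handmade, rating=2, stock=25) → stock = 25 → Positive.

Positive, Positive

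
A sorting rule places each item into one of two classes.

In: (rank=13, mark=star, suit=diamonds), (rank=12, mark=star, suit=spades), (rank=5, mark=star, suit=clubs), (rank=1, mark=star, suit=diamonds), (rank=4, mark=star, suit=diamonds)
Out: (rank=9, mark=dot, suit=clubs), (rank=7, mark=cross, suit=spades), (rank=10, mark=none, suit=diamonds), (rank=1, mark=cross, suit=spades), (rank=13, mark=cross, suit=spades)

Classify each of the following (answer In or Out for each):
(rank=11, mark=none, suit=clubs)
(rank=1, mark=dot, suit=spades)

Out, Out

The simplest hypothesis consistent with all the labels is: mark is star.
(rank=11, mark=none, suit=clubs): mark is none, does not fit → Out.
(rank=1, mark=dot, suit=spades): mark is dot, does not fit → Out.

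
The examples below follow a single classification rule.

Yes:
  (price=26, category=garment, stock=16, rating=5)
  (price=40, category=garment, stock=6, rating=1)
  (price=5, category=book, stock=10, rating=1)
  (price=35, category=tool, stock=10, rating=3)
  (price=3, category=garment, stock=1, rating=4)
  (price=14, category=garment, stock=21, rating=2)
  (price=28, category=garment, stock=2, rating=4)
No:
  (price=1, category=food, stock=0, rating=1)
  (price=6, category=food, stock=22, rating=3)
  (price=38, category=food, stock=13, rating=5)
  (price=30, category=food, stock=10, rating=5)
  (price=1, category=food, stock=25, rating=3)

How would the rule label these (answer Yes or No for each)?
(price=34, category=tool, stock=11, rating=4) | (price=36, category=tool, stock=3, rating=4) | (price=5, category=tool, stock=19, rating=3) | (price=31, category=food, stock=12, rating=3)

Yes, Yes, Yes, No

Comparing the two groups points to one rule — category is not food.
Yes: (price=34, category=tool, stock=11, rating=4), since category is tool.
Yes: (price=36, category=tool, stock=3, rating=4), since category is tool.
Yes: (price=5, category=tool, stock=19, rating=3), since category is tool.
No: (price=31, category=food, stock=12, rating=3), since category is food.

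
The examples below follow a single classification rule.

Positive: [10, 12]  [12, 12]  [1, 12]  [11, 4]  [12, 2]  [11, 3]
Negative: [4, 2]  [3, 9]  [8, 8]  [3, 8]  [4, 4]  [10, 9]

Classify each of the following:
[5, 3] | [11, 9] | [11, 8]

Negative, Positive, Positive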